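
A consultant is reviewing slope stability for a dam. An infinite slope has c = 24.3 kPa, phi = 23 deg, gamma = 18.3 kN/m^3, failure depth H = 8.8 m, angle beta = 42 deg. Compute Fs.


Result: 0.775

Derivation:
Using Fs = c / (gamma*H*sin(beta)*cos(beta)) + tan(phi)/tan(beta)
Cohesion contribution = 24.3 / (18.3*8.8*sin(42)*cos(42))
Cohesion contribution = 0.303451
Friction contribution = tan(23)/tan(42) = 0.471427
Fs = 0.303451 + 0.471427
Fs = 0.775


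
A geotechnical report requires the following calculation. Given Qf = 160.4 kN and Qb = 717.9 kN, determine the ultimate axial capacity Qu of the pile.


Using Qu = Qf + Qb
Qu = 160.4 + 717.9
Qu = 878.3 kN


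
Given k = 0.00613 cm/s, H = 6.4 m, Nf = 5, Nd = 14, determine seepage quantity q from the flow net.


Convert k to m/s for unit consistency with H:
k = 0.00613 cm/s = 0.00613 / 100 m/s = 6.13e-05 m/s
Using q = k * H * Nf / Nd
Nf / Nd = 5 / 14 = 0.3571
q = 6.13e-05 * 6.4 * 0.3571
q = 0.0001401 m^3/s per m


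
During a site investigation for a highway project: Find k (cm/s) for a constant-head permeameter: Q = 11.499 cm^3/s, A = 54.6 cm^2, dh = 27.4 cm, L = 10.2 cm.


Result: 0.0784 cm/s

Derivation:
Compute hydraulic gradient:
i = dh / L = 27.4 / 10.2 = 2.68627
Then apply Darcy's law:
k = Q / (A * i)
k = 11.499 / (54.6 * 2.68627)
k = 11.499 / 146.671
k = 0.0784 cm/s


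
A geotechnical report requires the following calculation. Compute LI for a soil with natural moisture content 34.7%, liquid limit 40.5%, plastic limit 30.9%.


First compute the plasticity index:
PI = LL - PL = 40.5 - 30.9 = 9.6
Then compute the liquidity index:
LI = (w - PL) / PI
LI = (34.7 - 30.9) / 9.6
LI = 0.396


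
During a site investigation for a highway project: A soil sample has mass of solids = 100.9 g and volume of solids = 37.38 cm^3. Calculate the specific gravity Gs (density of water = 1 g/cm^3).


Using Gs = m_s / (V_s * rho_w)
Since rho_w = 1 g/cm^3:
Gs = 100.9 / 37.38
Gs = 2.699


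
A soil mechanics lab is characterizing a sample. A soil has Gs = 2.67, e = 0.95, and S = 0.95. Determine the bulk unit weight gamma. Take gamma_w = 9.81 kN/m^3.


Using gamma = gamma_w * (Gs + S*e) / (1 + e)
Numerator: Gs + S*e = 2.67 + 0.95*0.95 = 3.5725
Denominator: 1 + e = 1 + 0.95 = 1.95
gamma = 9.81 * 3.5725 / 1.95
gamma = 17.972 kN/m^3


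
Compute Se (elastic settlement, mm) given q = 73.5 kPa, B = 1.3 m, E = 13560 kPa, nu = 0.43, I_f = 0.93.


Result: 5.342 mm

Derivation:
Using Se = q * B * (1 - nu^2) * I_f / E
1 - nu^2 = 1 - 0.43^2 = 0.8151
Se = 73.5 * 1.3 * 0.8151 * 0.93 / 13560
Se = 0.005342 m
Convert to mm: Se = 0.005342 * 1000 = 5.342 mm


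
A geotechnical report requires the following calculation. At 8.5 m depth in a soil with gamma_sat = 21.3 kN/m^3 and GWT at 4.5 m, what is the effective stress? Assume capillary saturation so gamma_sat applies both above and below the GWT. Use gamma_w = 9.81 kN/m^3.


Result: 141.81 kPa

Derivation:
Total stress = gamma_sat * depth
sigma = 21.3 * 8.5 = 181.05 kPa
Pore water pressure u = gamma_w * (depth - d_wt)
u = 9.81 * (8.5 - 4.5) = 39.24 kPa
Effective stress = sigma - u
sigma' = 181.05 - 39.24 = 141.81 kPa


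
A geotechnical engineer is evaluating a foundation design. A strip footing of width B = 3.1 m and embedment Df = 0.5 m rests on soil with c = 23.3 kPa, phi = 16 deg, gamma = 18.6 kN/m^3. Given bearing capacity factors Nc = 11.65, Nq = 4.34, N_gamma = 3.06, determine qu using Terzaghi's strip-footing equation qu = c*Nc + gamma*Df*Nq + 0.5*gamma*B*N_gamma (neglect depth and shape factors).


Compute qu = c*Nc + gamma*Df*Nq + 0.5*gamma*B*N_gamma
Term 1: 23.3 * 11.65 = 271.445
Term 2: 18.6 * 0.5 * 4.34 = 40.362
Term 3: 0.5 * 18.6 * 3.1 * 3.06 = 88.2198
qu = 271.445 + 40.362 + 88.2198
qu = 400.03 kPa


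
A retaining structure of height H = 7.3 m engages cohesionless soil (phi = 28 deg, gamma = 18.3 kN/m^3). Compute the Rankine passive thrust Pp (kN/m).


Result: 1350.58 kN/m

Derivation:
Compute passive earth pressure coefficient:
Kp = tan^2(45 + phi/2) = tan^2(59.0) = 2.769826
Compute passive force:
Pp = 0.5 * Kp * gamma * H^2
Pp = 0.5 * 2.769826 * 18.3 * 7.3^2
Pp = 1350.58 kN/m


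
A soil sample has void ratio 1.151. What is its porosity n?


Result: 0.5351

Derivation:
Using the relation n = e / (1 + e)
n = 1.151 / (1 + 1.151)
n = 1.151 / 2.151
n = 0.5351


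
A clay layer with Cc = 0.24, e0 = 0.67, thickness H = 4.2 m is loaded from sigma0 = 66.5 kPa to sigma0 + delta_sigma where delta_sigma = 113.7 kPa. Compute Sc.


Result: 0.2613 m

Derivation:
Using Sc = Cc * H / (1 + e0) * log10((sigma0 + delta_sigma) / sigma0)
Stress ratio = (66.5 + 113.7) / 66.5 = 2.70977
log10(2.70977) = 0.432933
Cc * H / (1 + e0) = 0.24 * 4.2 / (1 + 0.67) = 0.603593
Sc = 0.603593 * 0.432933
Sc = 0.2613 m


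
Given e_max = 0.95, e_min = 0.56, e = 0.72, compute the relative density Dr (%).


Using Dr = (e_max - e) / (e_max - e_min) * 100
e_max - e = 0.95 - 0.72 = 0.23
e_max - e_min = 0.95 - 0.56 = 0.39
Dr = 0.23 / 0.39 * 100
Dr = 58.97 %


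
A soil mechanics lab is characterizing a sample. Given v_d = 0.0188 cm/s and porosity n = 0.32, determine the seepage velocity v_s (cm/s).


Result: 0.05875 cm/s

Derivation:
Using v_s = v_d / n
v_s = 0.0188 / 0.32
v_s = 0.05875 cm/s


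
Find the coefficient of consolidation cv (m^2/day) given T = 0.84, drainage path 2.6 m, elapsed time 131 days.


Result: 0.04335 m^2/day

Derivation:
Using cv = T * H_dr^2 / t
H_dr^2 = 2.6^2 = 6.76
cv = 0.84 * 6.76 / 131
cv = 0.04335 m^2/day


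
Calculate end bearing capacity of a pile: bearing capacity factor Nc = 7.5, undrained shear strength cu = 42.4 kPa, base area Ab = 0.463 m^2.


Using Qb = Nc * cu * Ab
Qb = 7.5 * 42.4 * 0.463
Qb = 147.23 kN


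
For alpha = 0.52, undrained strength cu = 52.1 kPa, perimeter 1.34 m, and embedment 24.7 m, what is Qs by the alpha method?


Result: 896.69 kN

Derivation:
Using Qs = alpha * cu * perimeter * L
Qs = 0.52 * 52.1 * 1.34 * 24.7
Qs = 896.69 kN


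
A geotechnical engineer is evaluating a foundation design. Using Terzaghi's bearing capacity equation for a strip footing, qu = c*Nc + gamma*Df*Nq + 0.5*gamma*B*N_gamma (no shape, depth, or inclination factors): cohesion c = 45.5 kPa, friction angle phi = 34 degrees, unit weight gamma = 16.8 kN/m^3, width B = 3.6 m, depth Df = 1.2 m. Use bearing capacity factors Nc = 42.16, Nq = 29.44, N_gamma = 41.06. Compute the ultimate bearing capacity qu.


Compute qu = c*Nc + gamma*Df*Nq + 0.5*gamma*B*N_gamma
Term 1: 45.5 * 42.16 = 1918.28
Term 2: 16.8 * 1.2 * 29.44 = 593.5104
Term 3: 0.5 * 16.8 * 3.6 * 41.06 = 1241.6544
qu = 1918.28 + 593.5104 + 1241.6544
qu = 3753.44 kPa


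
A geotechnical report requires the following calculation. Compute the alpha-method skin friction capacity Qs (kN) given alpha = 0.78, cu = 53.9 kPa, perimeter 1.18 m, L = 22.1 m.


Result: 1096.37 kN

Derivation:
Using Qs = alpha * cu * perimeter * L
Qs = 0.78 * 53.9 * 1.18 * 22.1
Qs = 1096.37 kN


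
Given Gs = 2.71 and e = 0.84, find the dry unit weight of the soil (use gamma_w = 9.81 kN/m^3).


Using gamma_d = Gs * gamma_w / (1 + e)
gamma_d = 2.71 * 9.81 / (1 + 0.84)
gamma_d = 2.71 * 9.81 / 1.84
gamma_d = 14.448 kN/m^3


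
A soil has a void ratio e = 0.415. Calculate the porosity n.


Using the relation n = e / (1 + e)
n = 0.415 / (1 + 0.415)
n = 0.415 / 1.415
n = 0.2933


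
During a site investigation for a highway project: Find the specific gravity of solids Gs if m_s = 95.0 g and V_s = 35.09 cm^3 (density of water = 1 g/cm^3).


Using Gs = m_s / (V_s * rho_w)
Since rho_w = 1 g/cm^3:
Gs = 95.0 / 35.09
Gs = 2.707


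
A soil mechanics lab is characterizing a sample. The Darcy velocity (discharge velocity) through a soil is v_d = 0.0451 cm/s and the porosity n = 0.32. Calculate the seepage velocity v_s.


Using v_s = v_d / n
v_s = 0.0451 / 0.32
v_s = 0.14094 cm/s


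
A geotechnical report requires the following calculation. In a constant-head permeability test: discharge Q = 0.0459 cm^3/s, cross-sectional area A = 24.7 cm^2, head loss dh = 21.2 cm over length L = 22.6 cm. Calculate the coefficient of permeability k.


Compute hydraulic gradient:
i = dh / L = 21.2 / 22.6 = 0.938053
Then apply Darcy's law:
k = Q / (A * i)
k = 0.0459 / (24.7 * 0.938053)
k = 0.0459 / 23.1699
k = 0.001981 cm/s


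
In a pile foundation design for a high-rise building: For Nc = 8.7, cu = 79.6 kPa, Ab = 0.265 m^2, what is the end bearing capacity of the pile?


Using Qb = Nc * cu * Ab
Qb = 8.7 * 79.6 * 0.265
Qb = 183.52 kN


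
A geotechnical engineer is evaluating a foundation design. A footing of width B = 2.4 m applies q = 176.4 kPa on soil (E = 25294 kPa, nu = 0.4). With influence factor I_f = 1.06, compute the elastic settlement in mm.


Result: 14.903 mm

Derivation:
Using Se = q * B * (1 - nu^2) * I_f / E
1 - nu^2 = 1 - 0.4^2 = 0.84
Se = 176.4 * 2.4 * 0.84 * 1.06 / 25294
Se = 0.014903 m
Convert to mm: Se = 0.014903 * 1000 = 14.903 mm


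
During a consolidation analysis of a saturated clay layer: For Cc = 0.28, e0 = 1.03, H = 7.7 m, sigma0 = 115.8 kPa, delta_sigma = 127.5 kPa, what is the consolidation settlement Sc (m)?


Result: 0.3424 m

Derivation:
Using Sc = Cc * H / (1 + e0) * log10((sigma0 + delta_sigma) / sigma0)
Stress ratio = (115.8 + 127.5) / 115.8 = 2.10104
log10(2.10104) = 0.322434
Cc * H / (1 + e0) = 0.28 * 7.7 / (1 + 1.03) = 1.06207
Sc = 1.06207 * 0.322434
Sc = 0.3424 m


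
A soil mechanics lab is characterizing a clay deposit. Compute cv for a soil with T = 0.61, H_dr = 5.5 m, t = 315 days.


Result: 0.05858 m^2/day

Derivation:
Using cv = T * H_dr^2 / t
H_dr^2 = 5.5^2 = 30.25
cv = 0.61 * 30.25 / 315
cv = 0.05858 m^2/day


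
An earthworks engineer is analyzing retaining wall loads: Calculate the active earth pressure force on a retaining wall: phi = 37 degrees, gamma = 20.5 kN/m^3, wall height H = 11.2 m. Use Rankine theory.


Compute active earth pressure coefficient:
Ka = tan^2(45 - phi/2) = tan^2(26.5) = 0.248584
Compute active force:
Pa = 0.5 * Ka * gamma * H^2
Pa = 0.5 * 0.248584 * 20.5 * 11.2^2
Pa = 319.62 kN/m


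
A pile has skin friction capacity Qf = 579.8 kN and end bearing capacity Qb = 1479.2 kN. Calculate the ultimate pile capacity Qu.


Using Qu = Qf + Qb
Qu = 579.8 + 1479.2
Qu = 2059.0 kN


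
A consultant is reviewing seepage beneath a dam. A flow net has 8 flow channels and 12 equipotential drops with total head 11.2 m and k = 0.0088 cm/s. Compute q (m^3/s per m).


Convert k to m/s for unit consistency with H:
k = 0.0088 cm/s = 0.0088 / 100 m/s = 8.8e-05 m/s
Using q = k * H * Nf / Nd
Nf / Nd = 8 / 12 = 0.6667
q = 8.8e-05 * 11.2 * 0.6667
q = 0.0006571 m^3/s per m


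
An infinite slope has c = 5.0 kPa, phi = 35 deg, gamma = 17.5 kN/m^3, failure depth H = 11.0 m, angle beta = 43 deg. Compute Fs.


Using Fs = c / (gamma*H*sin(beta)*cos(beta)) + tan(phi)/tan(beta)
Cohesion contribution = 5.0 / (17.5*11.0*sin(43)*cos(43))
Cohesion contribution = 0.0520749
Friction contribution = tan(35)/tan(43) = 0.750881
Fs = 0.0520749 + 0.750881
Fs = 0.803


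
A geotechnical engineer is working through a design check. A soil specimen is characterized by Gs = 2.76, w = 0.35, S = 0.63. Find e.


Using the relation e = Gs * w / S
e = 2.76 * 0.35 / 0.63
e = 1.5333


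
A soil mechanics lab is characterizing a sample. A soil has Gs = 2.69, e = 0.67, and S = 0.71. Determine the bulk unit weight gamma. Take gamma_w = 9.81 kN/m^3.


Using gamma = gamma_w * (Gs + S*e) / (1 + e)
Numerator: Gs + S*e = 2.69 + 0.71*0.67 = 3.1657
Denominator: 1 + e = 1 + 0.67 = 1.67
gamma = 9.81 * 3.1657 / 1.67
gamma = 18.596 kN/m^3


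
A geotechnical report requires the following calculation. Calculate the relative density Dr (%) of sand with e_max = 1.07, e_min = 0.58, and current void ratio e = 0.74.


Result: 67.35 %

Derivation:
Using Dr = (e_max - e) / (e_max - e_min) * 100
e_max - e = 1.07 - 0.74 = 0.33
e_max - e_min = 1.07 - 0.58 = 0.49
Dr = 0.33 / 0.49 * 100
Dr = 67.35 %


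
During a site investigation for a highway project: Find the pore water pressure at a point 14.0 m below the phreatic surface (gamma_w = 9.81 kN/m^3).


Result: 137.34 kPa

Derivation:
Using u = gamma_w * h_w
u = 9.81 * 14.0
u = 137.34 kPa


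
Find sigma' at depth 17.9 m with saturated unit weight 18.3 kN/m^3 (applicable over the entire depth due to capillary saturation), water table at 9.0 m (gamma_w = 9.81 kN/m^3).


Total stress = gamma_sat * depth
sigma = 18.3 * 17.9 = 327.57 kPa
Pore water pressure u = gamma_w * (depth - d_wt)
u = 9.81 * (17.9 - 9.0) = 87.309 kPa
Effective stress = sigma - u
sigma' = 327.57 - 87.309 = 240.26 kPa


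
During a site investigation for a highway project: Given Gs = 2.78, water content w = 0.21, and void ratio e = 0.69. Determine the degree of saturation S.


Result: 0.8461

Derivation:
Using S = Gs * w / e
S = 2.78 * 0.21 / 0.69
S = 0.8461


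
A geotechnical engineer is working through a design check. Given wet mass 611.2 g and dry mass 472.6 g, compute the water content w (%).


Using w = (m_wet - m_dry) / m_dry * 100
m_wet - m_dry = 611.2 - 472.6 = 138.6 g
w = 138.6 / 472.6 * 100
w = 29.33 %


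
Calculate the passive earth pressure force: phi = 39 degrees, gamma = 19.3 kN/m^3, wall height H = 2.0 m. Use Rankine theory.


Compute passive earth pressure coefficient:
Kp = tan^2(45 + phi/2) = tan^2(64.5) = 4.395495
Compute passive force:
Pp = 0.5 * Kp * gamma * H^2
Pp = 0.5 * 4.395495 * 19.3 * 2.0^2
Pp = 169.67 kN/m


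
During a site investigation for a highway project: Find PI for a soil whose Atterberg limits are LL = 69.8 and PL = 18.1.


Using PI = LL - PL
PI = 69.8 - 18.1
PI = 51.7


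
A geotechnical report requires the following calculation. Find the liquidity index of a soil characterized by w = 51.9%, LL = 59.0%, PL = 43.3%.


First compute the plasticity index:
PI = LL - PL = 59.0 - 43.3 = 15.7
Then compute the liquidity index:
LI = (w - PL) / PI
LI = (51.9 - 43.3) / 15.7
LI = 0.548


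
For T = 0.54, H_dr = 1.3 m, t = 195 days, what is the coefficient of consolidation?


Using cv = T * H_dr^2 / t
H_dr^2 = 1.3^2 = 1.69
cv = 0.54 * 1.69 / 195
cv = 0.00468 m^2/day


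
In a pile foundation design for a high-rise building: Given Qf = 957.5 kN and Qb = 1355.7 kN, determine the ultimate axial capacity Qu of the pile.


Result: 2313.2 kN

Derivation:
Using Qu = Qf + Qb
Qu = 957.5 + 1355.7
Qu = 2313.2 kN


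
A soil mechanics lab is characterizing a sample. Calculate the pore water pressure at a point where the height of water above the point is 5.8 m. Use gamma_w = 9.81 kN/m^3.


Using u = gamma_w * h_w
u = 9.81 * 5.8
u = 56.9 kPa


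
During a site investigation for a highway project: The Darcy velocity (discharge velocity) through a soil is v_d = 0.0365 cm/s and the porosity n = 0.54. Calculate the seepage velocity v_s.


Using v_s = v_d / n
v_s = 0.0365 / 0.54
v_s = 0.06759 cm/s


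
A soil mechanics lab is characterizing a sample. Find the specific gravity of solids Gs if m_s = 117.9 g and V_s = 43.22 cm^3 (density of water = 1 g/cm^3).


Using Gs = m_s / (V_s * rho_w)
Since rho_w = 1 g/cm^3:
Gs = 117.9 / 43.22
Gs = 2.728


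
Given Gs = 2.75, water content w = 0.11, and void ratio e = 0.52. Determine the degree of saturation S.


Using S = Gs * w / e
S = 2.75 * 0.11 / 0.52
S = 0.5817


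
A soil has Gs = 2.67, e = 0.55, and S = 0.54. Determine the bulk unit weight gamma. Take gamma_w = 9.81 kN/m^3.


Using gamma = gamma_w * (Gs + S*e) / (1 + e)
Numerator: Gs + S*e = 2.67 + 0.54*0.55 = 2.967
Denominator: 1 + e = 1 + 0.55 = 1.55
gamma = 9.81 * 2.967 / 1.55
gamma = 18.778 kN/m^3


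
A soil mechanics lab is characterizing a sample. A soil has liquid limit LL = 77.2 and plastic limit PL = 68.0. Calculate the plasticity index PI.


Result: 9.2

Derivation:
Using PI = LL - PL
PI = 77.2 - 68.0
PI = 9.2


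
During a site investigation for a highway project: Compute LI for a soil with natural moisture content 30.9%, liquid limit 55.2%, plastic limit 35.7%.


Result: -0.246

Derivation:
First compute the plasticity index:
PI = LL - PL = 55.2 - 35.7 = 19.5
Then compute the liquidity index:
LI = (w - PL) / PI
LI = (30.9 - 35.7) / 19.5
LI = -0.246


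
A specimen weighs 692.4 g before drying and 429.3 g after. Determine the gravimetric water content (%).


Result: 61.29 %

Derivation:
Using w = (m_wet - m_dry) / m_dry * 100
m_wet - m_dry = 692.4 - 429.3 = 263.1 g
w = 263.1 / 429.3 * 100
w = 61.29 %


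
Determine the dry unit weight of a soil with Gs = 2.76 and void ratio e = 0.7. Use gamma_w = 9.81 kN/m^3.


Using gamma_d = Gs * gamma_w / (1 + e)
gamma_d = 2.76 * 9.81 / (1 + 0.7)
gamma_d = 2.76 * 9.81 / 1.7
gamma_d = 15.927 kN/m^3


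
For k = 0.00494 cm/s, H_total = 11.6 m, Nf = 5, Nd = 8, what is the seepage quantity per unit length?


Result: 0.0003582 m^3/s per m

Derivation:
Convert k to m/s for unit consistency with H:
k = 0.00494 cm/s = 0.00494 / 100 m/s = 4.94e-05 m/s
Using q = k * H * Nf / Nd
Nf / Nd = 5 / 8 = 0.625
q = 4.94e-05 * 11.6 * 0.625
q = 0.0003582 m^3/s per m


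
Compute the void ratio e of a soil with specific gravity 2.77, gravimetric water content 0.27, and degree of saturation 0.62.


Result: 1.2063

Derivation:
Using the relation e = Gs * w / S
e = 2.77 * 0.27 / 0.62
e = 1.2063


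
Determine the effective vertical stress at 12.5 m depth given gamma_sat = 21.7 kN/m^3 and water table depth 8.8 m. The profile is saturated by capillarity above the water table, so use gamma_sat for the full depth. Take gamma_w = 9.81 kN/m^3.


Total stress = gamma_sat * depth
sigma = 21.7 * 12.5 = 271.25 kPa
Pore water pressure u = gamma_w * (depth - d_wt)
u = 9.81 * (12.5 - 8.8) = 36.297 kPa
Effective stress = sigma - u
sigma' = 271.25 - 36.297 = 234.95 kPa


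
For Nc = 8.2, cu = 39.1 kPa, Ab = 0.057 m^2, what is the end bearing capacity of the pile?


Using Qb = Nc * cu * Ab
Qb = 8.2 * 39.1 * 0.057
Qb = 18.28 kN


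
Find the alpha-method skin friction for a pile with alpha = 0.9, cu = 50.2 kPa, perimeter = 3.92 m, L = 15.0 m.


Result: 2656.58 kN

Derivation:
Using Qs = alpha * cu * perimeter * L
Qs = 0.9 * 50.2 * 3.92 * 15.0
Qs = 2656.58 kN


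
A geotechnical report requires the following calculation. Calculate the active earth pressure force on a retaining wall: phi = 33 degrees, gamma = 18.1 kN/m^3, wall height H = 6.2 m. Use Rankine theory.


Compute active earth pressure coefficient:
Ka = tan^2(45 - phi/2) = tan^2(28.5) = 0.294801
Compute active force:
Pa = 0.5 * Ka * gamma * H^2
Pa = 0.5 * 0.294801 * 18.1 * 6.2^2
Pa = 102.56 kN/m


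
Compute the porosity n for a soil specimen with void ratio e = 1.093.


Using the relation n = e / (1 + e)
n = 1.093 / (1 + 1.093)
n = 1.093 / 2.093
n = 0.5222


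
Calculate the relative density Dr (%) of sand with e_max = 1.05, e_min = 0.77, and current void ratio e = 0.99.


Using Dr = (e_max - e) / (e_max - e_min) * 100
e_max - e = 1.05 - 0.99 = 0.06
e_max - e_min = 1.05 - 0.77 = 0.28
Dr = 0.06 / 0.28 * 100
Dr = 21.43 %


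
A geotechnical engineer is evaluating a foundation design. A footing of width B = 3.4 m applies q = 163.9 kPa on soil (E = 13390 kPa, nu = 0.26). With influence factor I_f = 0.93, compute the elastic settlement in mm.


Using Se = q * B * (1 - nu^2) * I_f / E
1 - nu^2 = 1 - 0.26^2 = 0.9324
Se = 163.9 * 3.4 * 0.9324 * 0.93 / 13390
Se = 0.036088 m
Convert to mm: Se = 0.036088 * 1000 = 36.088 mm


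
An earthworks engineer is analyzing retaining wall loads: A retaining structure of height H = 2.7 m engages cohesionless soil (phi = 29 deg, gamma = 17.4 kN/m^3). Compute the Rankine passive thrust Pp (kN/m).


Result: 182.79 kN/m

Derivation:
Compute passive earth pressure coefficient:
Kp = tan^2(45 + phi/2) = tan^2(59.5) = 2.88206
Compute passive force:
Pp = 0.5 * Kp * gamma * H^2
Pp = 0.5 * 2.88206 * 17.4 * 2.7^2
Pp = 182.79 kN/m


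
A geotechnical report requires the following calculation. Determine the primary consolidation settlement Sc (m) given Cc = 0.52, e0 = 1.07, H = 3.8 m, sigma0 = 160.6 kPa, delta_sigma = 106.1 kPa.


Using Sc = Cc * H / (1 + e0) * log10((sigma0 + delta_sigma) / sigma0)
Stress ratio = (160.6 + 106.1) / 160.6 = 1.66065
log10(1.66065) = 0.220277
Cc * H / (1 + e0) = 0.52 * 3.8 / (1 + 1.07) = 0.954589
Sc = 0.954589 * 0.220277
Sc = 0.2103 m


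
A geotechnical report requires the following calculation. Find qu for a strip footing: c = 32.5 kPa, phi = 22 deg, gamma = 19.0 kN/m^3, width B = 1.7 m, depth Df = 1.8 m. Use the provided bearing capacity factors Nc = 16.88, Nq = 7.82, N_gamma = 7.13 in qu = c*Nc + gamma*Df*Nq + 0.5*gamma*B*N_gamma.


Compute qu = c*Nc + gamma*Df*Nq + 0.5*gamma*B*N_gamma
Term 1: 32.5 * 16.88 = 548.6
Term 2: 19.0 * 1.8 * 7.82 = 267.444
Term 3: 0.5 * 19.0 * 1.7 * 7.13 = 115.1495
qu = 548.6 + 267.444 + 115.1495
qu = 931.19 kPa


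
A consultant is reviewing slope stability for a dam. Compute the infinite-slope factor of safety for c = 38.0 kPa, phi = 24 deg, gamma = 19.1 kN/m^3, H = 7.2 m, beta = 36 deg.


Using Fs = c / (gamma*H*sin(beta)*cos(beta)) + tan(phi)/tan(beta)
Cohesion contribution = 38.0 / (19.1*7.2*sin(36)*cos(36))
Cohesion contribution = 0.581087
Friction contribution = tan(24)/tan(36) = 0.612805
Fs = 0.581087 + 0.612805
Fs = 1.194


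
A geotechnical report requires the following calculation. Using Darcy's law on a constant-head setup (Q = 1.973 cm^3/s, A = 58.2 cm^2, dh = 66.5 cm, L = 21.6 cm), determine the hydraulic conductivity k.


Compute hydraulic gradient:
i = dh / L = 66.5 / 21.6 = 3.0787
Then apply Darcy's law:
k = Q / (A * i)
k = 1.973 / (58.2 * 3.0787)
k = 1.973 / 179.181
k = 0.011011 cm/s


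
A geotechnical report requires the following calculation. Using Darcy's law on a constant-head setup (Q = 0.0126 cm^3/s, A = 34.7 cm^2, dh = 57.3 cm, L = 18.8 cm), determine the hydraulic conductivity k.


Compute hydraulic gradient:
i = dh / L = 57.3 / 18.8 = 3.04787
Then apply Darcy's law:
k = Q / (A * i)
k = 0.0126 / (34.7 * 3.04787)
k = 0.0126 / 105.761
k = 0.000119 cm/s


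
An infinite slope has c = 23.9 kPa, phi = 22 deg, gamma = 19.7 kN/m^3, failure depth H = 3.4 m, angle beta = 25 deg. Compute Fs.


Using Fs = c / (gamma*H*sin(beta)*cos(beta)) + tan(phi)/tan(beta)
Cohesion contribution = 23.9 / (19.7*3.4*sin(25)*cos(25))
Cohesion contribution = 0.931599
Friction contribution = tan(22)/tan(25) = 0.866437
Fs = 0.931599 + 0.866437
Fs = 1.798


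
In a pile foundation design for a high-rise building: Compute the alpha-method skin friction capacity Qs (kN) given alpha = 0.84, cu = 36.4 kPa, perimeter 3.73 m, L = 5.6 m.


Using Qs = alpha * cu * perimeter * L
Qs = 0.84 * 36.4 * 3.73 * 5.6
Qs = 638.67 kN


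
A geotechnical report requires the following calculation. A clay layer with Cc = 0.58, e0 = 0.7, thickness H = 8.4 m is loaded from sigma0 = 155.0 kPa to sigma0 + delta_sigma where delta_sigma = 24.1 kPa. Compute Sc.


Result: 0.1799 m

Derivation:
Using Sc = Cc * H / (1 + e0) * log10((sigma0 + delta_sigma) / sigma0)
Stress ratio = (155.0 + 24.1) / 155.0 = 1.15548
log10(1.15548) = 0.0627639
Cc * H / (1 + e0) = 0.58 * 8.4 / (1 + 0.7) = 2.86588
Sc = 2.86588 * 0.0627639
Sc = 0.1799 m


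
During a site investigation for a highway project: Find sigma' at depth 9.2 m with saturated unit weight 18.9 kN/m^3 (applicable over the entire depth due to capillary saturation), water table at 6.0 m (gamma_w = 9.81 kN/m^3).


Total stress = gamma_sat * depth
sigma = 18.9 * 9.2 = 173.88 kPa
Pore water pressure u = gamma_w * (depth - d_wt)
u = 9.81 * (9.2 - 6.0) = 31.392 kPa
Effective stress = sigma - u
sigma' = 173.88 - 31.392 = 142.49 kPa


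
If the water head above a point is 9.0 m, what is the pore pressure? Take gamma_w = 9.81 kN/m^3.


Using u = gamma_w * h_w
u = 9.81 * 9.0
u = 88.29 kPa


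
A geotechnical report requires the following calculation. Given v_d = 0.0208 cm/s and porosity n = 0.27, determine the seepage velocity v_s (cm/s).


Result: 0.07704 cm/s

Derivation:
Using v_s = v_d / n
v_s = 0.0208 / 0.27
v_s = 0.07704 cm/s


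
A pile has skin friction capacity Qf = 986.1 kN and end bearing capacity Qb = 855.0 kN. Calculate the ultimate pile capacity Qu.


Using Qu = Qf + Qb
Qu = 986.1 + 855.0
Qu = 1841.1 kN


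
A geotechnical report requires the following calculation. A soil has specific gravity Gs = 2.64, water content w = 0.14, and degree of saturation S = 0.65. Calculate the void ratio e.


Using the relation e = Gs * w / S
e = 2.64 * 0.14 / 0.65
e = 0.5686


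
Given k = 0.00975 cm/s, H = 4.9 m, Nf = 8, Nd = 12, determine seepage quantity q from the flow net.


Convert k to m/s for unit consistency with H:
k = 0.00975 cm/s = 0.00975 / 100 m/s = 9.75e-05 m/s
Using q = k * H * Nf / Nd
Nf / Nd = 8 / 12 = 0.6667
q = 9.75e-05 * 4.9 * 0.6667
q = 0.0003185 m^3/s per m


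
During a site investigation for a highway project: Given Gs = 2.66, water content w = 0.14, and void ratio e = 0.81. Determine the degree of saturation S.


Result: 0.4598

Derivation:
Using S = Gs * w / e
S = 2.66 * 0.14 / 0.81
S = 0.4598


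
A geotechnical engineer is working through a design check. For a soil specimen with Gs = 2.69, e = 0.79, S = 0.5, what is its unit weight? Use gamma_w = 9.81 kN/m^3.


Using gamma = gamma_w * (Gs + S*e) / (1 + e)
Numerator: Gs + S*e = 2.69 + 0.5*0.79 = 3.085
Denominator: 1 + e = 1 + 0.79 = 1.79
gamma = 9.81 * 3.085 / 1.79
gamma = 16.907 kN/m^3


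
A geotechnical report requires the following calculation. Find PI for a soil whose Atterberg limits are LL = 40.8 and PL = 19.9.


Using PI = LL - PL
PI = 40.8 - 19.9
PI = 20.9


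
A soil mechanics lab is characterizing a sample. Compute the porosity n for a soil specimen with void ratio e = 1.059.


Using the relation n = e / (1 + e)
n = 1.059 / (1 + 1.059)
n = 1.059 / 2.059
n = 0.5143


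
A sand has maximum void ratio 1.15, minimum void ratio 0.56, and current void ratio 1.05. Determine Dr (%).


Result: 16.95 %

Derivation:
Using Dr = (e_max - e) / (e_max - e_min) * 100
e_max - e = 1.15 - 1.05 = 0.1
e_max - e_min = 1.15 - 0.56 = 0.59
Dr = 0.1 / 0.59 * 100
Dr = 16.95 %


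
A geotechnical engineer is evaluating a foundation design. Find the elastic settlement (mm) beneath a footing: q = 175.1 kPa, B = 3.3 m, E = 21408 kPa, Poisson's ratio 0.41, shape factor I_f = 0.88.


Using Se = q * B * (1 - nu^2) * I_f / E
1 - nu^2 = 1 - 0.41^2 = 0.8319
Se = 175.1 * 3.3 * 0.8319 * 0.88 / 21408
Se = 0.019760 m
Convert to mm: Se = 0.019760 * 1000 = 19.76 mm


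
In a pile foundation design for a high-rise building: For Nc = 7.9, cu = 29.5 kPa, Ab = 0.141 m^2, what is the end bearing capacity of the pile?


Using Qb = Nc * cu * Ab
Qb = 7.9 * 29.5 * 0.141
Qb = 32.86 kN


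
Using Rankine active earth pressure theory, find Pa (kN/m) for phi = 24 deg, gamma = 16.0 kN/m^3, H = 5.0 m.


Compute active earth pressure coefficient:
Ka = tan^2(45 - phi/2) = tan^2(33.0) = 0.42173
Compute active force:
Pa = 0.5 * Ka * gamma * H^2
Pa = 0.5 * 0.42173 * 16.0 * 5.0^2
Pa = 84.35 kN/m


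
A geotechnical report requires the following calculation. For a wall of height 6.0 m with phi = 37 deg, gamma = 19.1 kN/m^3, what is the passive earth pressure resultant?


Compute passive earth pressure coefficient:
Kp = tan^2(45 + phi/2) = tan^2(63.5) = 4.022791
Compute passive force:
Pp = 0.5 * Kp * gamma * H^2
Pp = 0.5 * 4.022791 * 19.1 * 6.0^2
Pp = 1383.04 kN/m


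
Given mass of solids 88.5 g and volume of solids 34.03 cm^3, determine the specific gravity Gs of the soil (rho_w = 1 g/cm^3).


Using Gs = m_s / (V_s * rho_w)
Since rho_w = 1 g/cm^3:
Gs = 88.5 / 34.03
Gs = 2.601


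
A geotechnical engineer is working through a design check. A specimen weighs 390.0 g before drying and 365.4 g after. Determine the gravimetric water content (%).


Using w = (m_wet - m_dry) / m_dry * 100
m_wet - m_dry = 390.0 - 365.4 = 24.6 g
w = 24.6 / 365.4 * 100
w = 6.73 %


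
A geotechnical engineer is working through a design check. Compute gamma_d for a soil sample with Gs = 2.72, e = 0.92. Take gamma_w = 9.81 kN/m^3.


Using gamma_d = Gs * gamma_w / (1 + e)
gamma_d = 2.72 * 9.81 / (1 + 0.92)
gamma_d = 2.72 * 9.81 / 1.92
gamma_d = 13.898 kN/m^3


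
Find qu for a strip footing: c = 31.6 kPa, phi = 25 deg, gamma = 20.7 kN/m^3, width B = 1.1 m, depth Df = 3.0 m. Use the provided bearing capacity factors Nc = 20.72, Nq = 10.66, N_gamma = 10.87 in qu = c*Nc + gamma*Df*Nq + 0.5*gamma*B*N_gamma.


Result: 1440.49 kPa

Derivation:
Compute qu = c*Nc + gamma*Df*Nq + 0.5*gamma*B*N_gamma
Term 1: 31.6 * 20.72 = 654.752
Term 2: 20.7 * 3.0 * 10.66 = 661.986
Term 3: 0.5 * 20.7 * 1.1 * 10.87 = 123.75495
qu = 654.752 + 661.986 + 123.75495
qu = 1440.49 kPa


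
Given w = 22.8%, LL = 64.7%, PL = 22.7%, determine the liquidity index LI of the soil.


First compute the plasticity index:
PI = LL - PL = 64.7 - 22.7 = 42.0
Then compute the liquidity index:
LI = (w - PL) / PI
LI = (22.8 - 22.7) / 42.0
LI = 0.002


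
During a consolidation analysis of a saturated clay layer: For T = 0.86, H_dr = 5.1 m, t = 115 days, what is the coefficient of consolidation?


Using cv = T * H_dr^2 / t
H_dr^2 = 5.1^2 = 26.01
cv = 0.86 * 26.01 / 115
cv = 0.19451 m^2/day


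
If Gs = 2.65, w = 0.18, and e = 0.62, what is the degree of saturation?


Using S = Gs * w / e
S = 2.65 * 0.18 / 0.62
S = 0.7694


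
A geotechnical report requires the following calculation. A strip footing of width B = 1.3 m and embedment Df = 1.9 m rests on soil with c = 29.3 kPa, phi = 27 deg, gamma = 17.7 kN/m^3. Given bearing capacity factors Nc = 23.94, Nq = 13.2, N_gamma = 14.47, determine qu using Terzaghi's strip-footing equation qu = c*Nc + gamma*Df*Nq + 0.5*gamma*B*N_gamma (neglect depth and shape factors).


Compute qu = c*Nc + gamma*Df*Nq + 0.5*gamma*B*N_gamma
Term 1: 29.3 * 23.94 = 701.442
Term 2: 17.7 * 1.9 * 13.2 = 443.916
Term 3: 0.5 * 17.7 * 1.3 * 14.47 = 166.47735
qu = 701.442 + 443.916 + 166.47735
qu = 1311.84 kPa


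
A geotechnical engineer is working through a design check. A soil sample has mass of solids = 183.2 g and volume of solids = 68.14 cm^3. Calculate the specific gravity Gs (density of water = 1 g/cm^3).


Using Gs = m_s / (V_s * rho_w)
Since rho_w = 1 g/cm^3:
Gs = 183.2 / 68.14
Gs = 2.689


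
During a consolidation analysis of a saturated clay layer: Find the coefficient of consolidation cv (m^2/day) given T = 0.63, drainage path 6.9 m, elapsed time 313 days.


Result: 0.09583 m^2/day

Derivation:
Using cv = T * H_dr^2 / t
H_dr^2 = 6.9^2 = 47.61
cv = 0.63 * 47.61 / 313
cv = 0.09583 m^2/day


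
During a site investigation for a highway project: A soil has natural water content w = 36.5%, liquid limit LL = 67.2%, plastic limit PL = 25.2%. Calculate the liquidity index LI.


First compute the plasticity index:
PI = LL - PL = 67.2 - 25.2 = 42.0
Then compute the liquidity index:
LI = (w - PL) / PI
LI = (36.5 - 25.2) / 42.0
LI = 0.269


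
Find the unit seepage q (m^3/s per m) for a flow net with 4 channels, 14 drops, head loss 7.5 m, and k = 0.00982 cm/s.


Convert k to m/s for unit consistency with H:
k = 0.00982 cm/s = 0.00982 / 100 m/s = 9.82e-05 m/s
Using q = k * H * Nf / Nd
Nf / Nd = 4 / 14 = 0.2857
q = 9.82e-05 * 7.5 * 0.2857
q = 0.0002104 m^3/s per m


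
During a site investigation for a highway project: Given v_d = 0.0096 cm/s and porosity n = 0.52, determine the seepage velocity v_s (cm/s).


Using v_s = v_d / n
v_s = 0.0096 / 0.52
v_s = 0.01846 cm/s


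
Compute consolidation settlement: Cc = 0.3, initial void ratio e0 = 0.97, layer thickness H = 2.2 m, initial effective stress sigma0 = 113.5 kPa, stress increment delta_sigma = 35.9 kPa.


Using Sc = Cc * H / (1 + e0) * log10((sigma0 + delta_sigma) / sigma0)
Stress ratio = (113.5 + 35.9) / 113.5 = 1.3163
log10(1.3163) = 0.119355
Cc * H / (1 + e0) = 0.3 * 2.2 / (1 + 0.97) = 0.335025
Sc = 0.335025 * 0.119355
Sc = 0.04 m


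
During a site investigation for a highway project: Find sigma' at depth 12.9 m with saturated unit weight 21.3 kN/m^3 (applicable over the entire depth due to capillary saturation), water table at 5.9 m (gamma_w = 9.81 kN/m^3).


Total stress = gamma_sat * depth
sigma = 21.3 * 12.9 = 274.77 kPa
Pore water pressure u = gamma_w * (depth - d_wt)
u = 9.81 * (12.9 - 5.9) = 68.67 kPa
Effective stress = sigma - u
sigma' = 274.77 - 68.67 = 206.1 kPa


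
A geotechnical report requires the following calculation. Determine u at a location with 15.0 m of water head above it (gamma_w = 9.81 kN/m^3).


Result: 147.15 kPa

Derivation:
Using u = gamma_w * h_w
u = 9.81 * 15.0
u = 147.15 kPa


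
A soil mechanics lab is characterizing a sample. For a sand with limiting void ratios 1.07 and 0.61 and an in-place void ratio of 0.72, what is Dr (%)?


Using Dr = (e_max - e) / (e_max - e_min) * 100
e_max - e = 1.07 - 0.72 = 0.35
e_max - e_min = 1.07 - 0.61 = 0.46
Dr = 0.35 / 0.46 * 100
Dr = 76.09 %


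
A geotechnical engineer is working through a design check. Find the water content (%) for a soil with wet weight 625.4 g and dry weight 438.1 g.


Result: 42.75 %

Derivation:
Using w = (m_wet - m_dry) / m_dry * 100
m_wet - m_dry = 625.4 - 438.1 = 187.3 g
w = 187.3 / 438.1 * 100
w = 42.75 %


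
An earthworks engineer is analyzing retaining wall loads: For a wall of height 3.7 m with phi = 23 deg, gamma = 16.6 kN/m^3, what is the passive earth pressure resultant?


Compute passive earth pressure coefficient:
Kp = tan^2(45 + phi/2) = tan^2(56.5) = 2.282623
Compute passive force:
Pp = 0.5 * Kp * gamma * H^2
Pp = 0.5 * 2.282623 * 16.6 * 3.7^2
Pp = 259.37 kN/m


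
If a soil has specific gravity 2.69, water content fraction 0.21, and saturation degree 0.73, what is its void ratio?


Using the relation e = Gs * w / S
e = 2.69 * 0.21 / 0.73
e = 0.7738


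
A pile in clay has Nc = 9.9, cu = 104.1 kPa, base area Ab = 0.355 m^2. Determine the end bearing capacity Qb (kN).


Result: 365.86 kN

Derivation:
Using Qb = Nc * cu * Ab
Qb = 9.9 * 104.1 * 0.355
Qb = 365.86 kN


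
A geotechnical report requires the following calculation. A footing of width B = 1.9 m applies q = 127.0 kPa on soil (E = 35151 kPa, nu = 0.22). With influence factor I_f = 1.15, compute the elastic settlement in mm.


Using Se = q * B * (1 - nu^2) * I_f / E
1 - nu^2 = 1 - 0.22^2 = 0.9516
Se = 127.0 * 1.9 * 0.9516 * 1.15 / 35151
Se = 0.007512 m
Convert to mm: Se = 0.007512 * 1000 = 7.512 mm


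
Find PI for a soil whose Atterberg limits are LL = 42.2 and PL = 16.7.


Using PI = LL - PL
PI = 42.2 - 16.7
PI = 25.5


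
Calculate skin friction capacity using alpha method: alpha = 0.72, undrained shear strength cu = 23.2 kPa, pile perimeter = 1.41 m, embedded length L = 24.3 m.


Using Qs = alpha * cu * perimeter * L
Qs = 0.72 * 23.2 * 1.41 * 24.3
Qs = 572.33 kN


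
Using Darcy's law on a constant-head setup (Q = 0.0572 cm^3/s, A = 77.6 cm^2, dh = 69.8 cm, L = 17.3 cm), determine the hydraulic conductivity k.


Compute hydraulic gradient:
i = dh / L = 69.8 / 17.3 = 4.03468
Then apply Darcy's law:
k = Q / (A * i)
k = 0.0572 / (77.6 * 4.03468)
k = 0.0572 / 313.091
k = 0.000183 cm/s


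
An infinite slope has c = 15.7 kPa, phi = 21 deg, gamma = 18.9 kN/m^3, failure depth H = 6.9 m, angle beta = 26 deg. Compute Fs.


Using Fs = c / (gamma*H*sin(beta)*cos(beta)) + tan(phi)/tan(beta)
Cohesion contribution = 15.7 / (18.9*6.9*sin(26)*cos(26))
Cohesion contribution = 0.305553
Friction contribution = tan(21)/tan(26) = 0.787038
Fs = 0.305553 + 0.787038
Fs = 1.093


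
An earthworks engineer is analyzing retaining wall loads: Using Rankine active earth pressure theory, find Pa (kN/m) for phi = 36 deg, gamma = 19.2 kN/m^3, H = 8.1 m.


Compute active earth pressure coefficient:
Ka = tan^2(45 - phi/2) = tan^2(27.0) = 0.259616
Compute active force:
Pa = 0.5 * Ka * gamma * H^2
Pa = 0.5 * 0.259616 * 19.2 * 8.1^2
Pa = 163.52 kN/m


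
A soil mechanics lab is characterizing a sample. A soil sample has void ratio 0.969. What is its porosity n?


Using the relation n = e / (1 + e)
n = 0.969 / (1 + 0.969)
n = 0.969 / 1.969
n = 0.4921


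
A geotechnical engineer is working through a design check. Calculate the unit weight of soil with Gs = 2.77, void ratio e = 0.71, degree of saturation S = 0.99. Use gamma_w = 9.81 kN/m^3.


Using gamma = gamma_w * (Gs + S*e) / (1 + e)
Numerator: Gs + S*e = 2.77 + 0.99*0.71 = 3.4729
Denominator: 1 + e = 1 + 0.71 = 1.71
gamma = 9.81 * 3.4729 / 1.71
gamma = 19.923 kN/m^3


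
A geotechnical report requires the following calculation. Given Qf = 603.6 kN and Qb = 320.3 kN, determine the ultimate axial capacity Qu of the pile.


Result: 923.9 kN

Derivation:
Using Qu = Qf + Qb
Qu = 603.6 + 320.3
Qu = 923.9 kN


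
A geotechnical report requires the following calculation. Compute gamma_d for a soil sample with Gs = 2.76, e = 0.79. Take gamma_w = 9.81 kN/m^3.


Result: 15.126 kN/m^3

Derivation:
Using gamma_d = Gs * gamma_w / (1 + e)
gamma_d = 2.76 * 9.81 / (1 + 0.79)
gamma_d = 2.76 * 9.81 / 1.79
gamma_d = 15.126 kN/m^3


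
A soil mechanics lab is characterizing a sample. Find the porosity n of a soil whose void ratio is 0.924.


Result: 0.4802

Derivation:
Using the relation n = e / (1 + e)
n = 0.924 / (1 + 0.924)
n = 0.924 / 1.924
n = 0.4802


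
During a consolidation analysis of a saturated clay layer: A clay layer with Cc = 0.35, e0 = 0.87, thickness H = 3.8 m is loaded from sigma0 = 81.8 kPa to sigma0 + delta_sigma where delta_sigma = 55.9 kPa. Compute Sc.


Using Sc = Cc * H / (1 + e0) * log10((sigma0 + delta_sigma) / sigma0)
Stress ratio = (81.8 + 55.9) / 81.8 = 1.68337
log10(1.68337) = 0.226181
Cc * H / (1 + e0) = 0.35 * 3.8 / (1 + 0.87) = 0.71123
Sc = 0.71123 * 0.226181
Sc = 0.1609 m


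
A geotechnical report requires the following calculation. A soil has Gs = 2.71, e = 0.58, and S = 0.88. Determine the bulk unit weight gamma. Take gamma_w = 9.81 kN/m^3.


Result: 19.995 kN/m^3

Derivation:
Using gamma = gamma_w * (Gs + S*e) / (1 + e)
Numerator: Gs + S*e = 2.71 + 0.88*0.58 = 3.2204
Denominator: 1 + e = 1 + 0.58 = 1.58
gamma = 9.81 * 3.2204 / 1.58
gamma = 19.995 kN/m^3


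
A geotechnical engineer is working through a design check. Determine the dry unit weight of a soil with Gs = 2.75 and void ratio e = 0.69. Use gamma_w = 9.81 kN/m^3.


Using gamma_d = Gs * gamma_w / (1 + e)
gamma_d = 2.75 * 9.81 / (1 + 0.69)
gamma_d = 2.75 * 9.81 / 1.69
gamma_d = 15.963 kN/m^3


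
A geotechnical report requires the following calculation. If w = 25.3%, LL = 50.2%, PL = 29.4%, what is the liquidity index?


First compute the plasticity index:
PI = LL - PL = 50.2 - 29.4 = 20.8
Then compute the liquidity index:
LI = (w - PL) / PI
LI = (25.3 - 29.4) / 20.8
LI = -0.197


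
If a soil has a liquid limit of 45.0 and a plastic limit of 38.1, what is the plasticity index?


Using PI = LL - PL
PI = 45.0 - 38.1
PI = 6.9


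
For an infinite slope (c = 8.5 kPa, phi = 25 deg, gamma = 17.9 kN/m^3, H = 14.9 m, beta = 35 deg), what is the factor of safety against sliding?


Result: 0.734

Derivation:
Using Fs = c / (gamma*H*sin(beta)*cos(beta)) + tan(phi)/tan(beta)
Cohesion contribution = 8.5 / (17.9*14.9*sin(35)*cos(35))
Cohesion contribution = 0.0678303
Friction contribution = tan(25)/tan(35) = 0.665956
Fs = 0.0678303 + 0.665956
Fs = 0.734


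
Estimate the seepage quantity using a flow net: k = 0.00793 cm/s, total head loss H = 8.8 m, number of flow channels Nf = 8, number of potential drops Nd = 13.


Convert k to m/s for unit consistency with H:
k = 0.00793 cm/s = 0.00793 / 100 m/s = 7.93e-05 m/s
Using q = k * H * Nf / Nd
Nf / Nd = 8 / 13 = 0.6154
q = 7.93e-05 * 8.8 * 0.6154
q = 0.0004294 m^3/s per m


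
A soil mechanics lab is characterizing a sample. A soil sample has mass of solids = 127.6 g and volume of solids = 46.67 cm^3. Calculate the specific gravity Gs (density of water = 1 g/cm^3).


Using Gs = m_s / (V_s * rho_w)
Since rho_w = 1 g/cm^3:
Gs = 127.6 / 46.67
Gs = 2.734
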